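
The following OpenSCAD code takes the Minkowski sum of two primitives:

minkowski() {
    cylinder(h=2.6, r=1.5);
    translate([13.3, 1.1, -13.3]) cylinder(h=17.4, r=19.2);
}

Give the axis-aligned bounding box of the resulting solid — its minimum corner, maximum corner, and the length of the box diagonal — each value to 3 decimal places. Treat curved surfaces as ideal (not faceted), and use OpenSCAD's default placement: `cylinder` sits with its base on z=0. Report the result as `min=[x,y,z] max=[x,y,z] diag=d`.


min=[-7.400,-19.600,-13.300] max=[34.000,21.800,6.700] diag=61.870

A = translate([13.3, 1.1, -13.3]) cylinder(h=17.4, r=19.2) → bbox [-5.9,-18.1,-13.3] .. [32.5,20.3,4.1]
B = cylinder(h=2.6, r=1.5) → bbox [-1.5,-1.5,0] .. [1.5,1.5,2.6]
lo = A.lo+B.lo = [-5.9-1.5, -18.1-1.5, -13.3+0] = [-7.400,-19.600,-13.300]
hi = A.hi+B.hi = [32.5+1.5, 20.3+1.5, 4.1+2.6] = [34.000,21.800,6.700]
diag = √(41.4²+41.4²+20²) = √3827.92 = 61.870


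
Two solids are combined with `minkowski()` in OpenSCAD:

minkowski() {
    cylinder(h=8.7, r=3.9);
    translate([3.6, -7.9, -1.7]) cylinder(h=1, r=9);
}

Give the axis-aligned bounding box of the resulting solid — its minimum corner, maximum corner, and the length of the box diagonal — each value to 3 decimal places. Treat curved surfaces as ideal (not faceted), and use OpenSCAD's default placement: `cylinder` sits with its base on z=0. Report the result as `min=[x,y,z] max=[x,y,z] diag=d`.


A = translate([3.6, -7.9, -1.7]) cylinder(h=1, r=9) → bbox [-5.4,-16.9,-1.7] .. [12.6,1.1,-0.7]
B = cylinder(h=8.7, r=3.9) → bbox [-3.9,-3.9,0] .. [3.9,3.9,8.7]
lo = A.lo+B.lo = [-5.4-3.9, -16.9-3.9, -1.7+0] = [-9.300,-20.800,-1.700]
hi = A.hi+B.hi = [12.6+3.9, 1.1+3.9, -0.7+8.7] = [16.500,5.000,8.000]
diag = √(25.8²+25.8²+9.7²) = √1425.37 = 37.754

min=[-9.300,-20.800,-1.700] max=[16.500,5.000,8.000] diag=37.754


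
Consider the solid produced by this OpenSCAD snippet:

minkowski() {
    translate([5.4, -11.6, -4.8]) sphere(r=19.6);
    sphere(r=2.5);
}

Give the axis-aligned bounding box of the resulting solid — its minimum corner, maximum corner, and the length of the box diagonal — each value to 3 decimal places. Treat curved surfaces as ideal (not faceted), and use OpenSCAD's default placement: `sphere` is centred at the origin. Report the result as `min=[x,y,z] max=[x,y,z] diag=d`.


min=[-16.700,-33.700,-26.900] max=[27.500,10.500,17.300] diag=76.557

A = translate([5.4, -11.6, -4.8]) sphere(r=19.6) → bbox [-14.2,-31.2,-24.4] .. [25,8,14.8]
B = sphere(r=2.5) → bbox [-2.5,-2.5,-2.5] .. [2.5,2.5,2.5]
lo = A.lo+B.lo = [-14.2-2.5, -31.2-2.5, -24.4-2.5] = [-16.700,-33.700,-26.900]
hi = A.hi+B.hi = [25+2.5, 8+2.5, 14.8+2.5] = [27.500,10.500,17.300]
diag = √(44.2²+44.2²+44.2²) = √5860.92 = 76.557


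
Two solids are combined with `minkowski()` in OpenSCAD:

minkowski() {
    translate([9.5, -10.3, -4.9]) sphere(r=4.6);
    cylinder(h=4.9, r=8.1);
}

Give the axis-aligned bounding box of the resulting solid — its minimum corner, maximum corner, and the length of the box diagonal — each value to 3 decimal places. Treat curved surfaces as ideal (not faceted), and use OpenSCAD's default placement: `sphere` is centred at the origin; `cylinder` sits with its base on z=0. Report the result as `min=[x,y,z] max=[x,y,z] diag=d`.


min=[-3.200,-23.000,-9.500] max=[22.200,2.400,4.600] diag=38.589

A = translate([9.5, -10.3, -4.9]) sphere(r=4.6) → bbox [4.9,-14.9,-9.5] .. [14.1,-5.7,-0.3]
B = cylinder(h=4.9, r=8.1) → bbox [-8.1,-8.1,0] .. [8.1,8.1,4.9]
lo = A.lo+B.lo = [4.9-8.1, -14.9-8.1, -9.5+0] = [-3.200,-23.000,-9.500]
hi = A.hi+B.hi = [14.1+8.1, -5.7+8.1, -0.3+4.9] = [22.200,2.400,4.600]
diag = √(25.4²+25.4²+14.1²) = √1489.13 = 38.589


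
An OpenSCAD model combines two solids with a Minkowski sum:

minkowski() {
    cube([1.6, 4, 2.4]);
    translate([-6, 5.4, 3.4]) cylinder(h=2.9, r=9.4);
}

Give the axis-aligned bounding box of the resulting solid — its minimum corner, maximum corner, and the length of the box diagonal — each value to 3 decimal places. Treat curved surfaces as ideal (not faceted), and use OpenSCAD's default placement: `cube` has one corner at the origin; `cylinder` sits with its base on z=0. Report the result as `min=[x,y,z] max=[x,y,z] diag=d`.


A = translate([-6, 5.4, 3.4]) cylinder(h=2.9, r=9.4) → bbox [-15.4,-4,3.4] .. [3.4,14.8,6.3]
B = cube([1.6, 4, 2.4]) → bbox [0,0,0] .. [1.6,4,2.4]
lo = A.lo+B.lo = [-15.4+0, -4+0, 3.4+0] = [-15.400,-4.000,3.400]
hi = A.hi+B.hi = [3.4+1.6, 14.8+4, 6.3+2.4] = [5.000,18.800,8.700]
diag = √(20.4²+22.8²+5.3²) = √964.09 = 31.050

min=[-15.400,-4.000,3.400] max=[5.000,18.800,8.700] diag=31.050


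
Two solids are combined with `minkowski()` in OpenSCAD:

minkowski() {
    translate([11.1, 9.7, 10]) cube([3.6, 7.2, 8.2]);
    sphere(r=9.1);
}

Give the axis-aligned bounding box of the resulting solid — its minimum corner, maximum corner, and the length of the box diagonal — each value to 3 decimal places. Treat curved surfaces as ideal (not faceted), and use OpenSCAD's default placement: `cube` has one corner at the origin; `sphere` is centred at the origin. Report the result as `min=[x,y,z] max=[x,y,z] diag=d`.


A = translate([11.1, 9.7, 10]) cube([3.6, 7.2, 8.2]) → bbox [11.1,9.7,10] .. [14.7,16.9,18.2]
B = sphere(r=9.1) → bbox [-9.1,-9.1,-9.1] .. [9.1,9.1,9.1]
lo = A.lo+B.lo = [11.1-9.1, 9.7-9.1, 10-9.1] = [2.000,0.600,0.900]
hi = A.hi+B.hi = [14.7+9.1, 16.9+9.1, 18.2+9.1] = [23.800,26.000,27.300]
diag = √(21.8²+25.4²+26.4²) = √1817.36 = 42.631

min=[2.000,0.600,0.900] max=[23.800,26.000,27.300] diag=42.631


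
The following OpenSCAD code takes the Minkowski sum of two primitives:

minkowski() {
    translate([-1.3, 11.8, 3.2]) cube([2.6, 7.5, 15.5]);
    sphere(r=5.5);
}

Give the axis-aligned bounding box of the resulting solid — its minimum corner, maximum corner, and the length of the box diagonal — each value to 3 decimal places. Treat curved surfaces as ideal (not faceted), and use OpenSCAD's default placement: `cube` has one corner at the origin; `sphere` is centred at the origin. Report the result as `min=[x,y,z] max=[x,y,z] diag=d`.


A = translate([-1.3, 11.8, 3.2]) cube([2.6, 7.5, 15.5]) → bbox [-1.3,11.8,3.2] .. [1.3,19.3,18.7]
B = sphere(r=5.5) → bbox [-5.5,-5.5,-5.5] .. [5.5,5.5,5.5]
lo = A.lo+B.lo = [-1.3-5.5, 11.8-5.5, 3.2-5.5] = [-6.800,6.300,-2.300]
hi = A.hi+B.hi = [1.3+5.5, 19.3+5.5, 18.7+5.5] = [6.800,24.800,24.200]
diag = √(13.6²+18.5²+26.5²) = √1229.46 = 35.064

min=[-6.800,6.300,-2.300] max=[6.800,24.800,24.200] diag=35.064


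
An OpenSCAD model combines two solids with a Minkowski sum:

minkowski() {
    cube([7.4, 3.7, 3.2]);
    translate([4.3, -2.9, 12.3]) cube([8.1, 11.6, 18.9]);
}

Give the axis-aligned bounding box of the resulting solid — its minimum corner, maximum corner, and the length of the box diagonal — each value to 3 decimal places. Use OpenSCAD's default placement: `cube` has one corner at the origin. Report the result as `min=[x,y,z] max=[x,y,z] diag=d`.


A = translate([4.3, -2.9, 12.3]) cube([8.1, 11.6, 18.9]) → bbox [4.3,-2.9,12.3] .. [12.4,8.7,31.2]
B = cube([7.4, 3.7, 3.2]) → bbox [0,0,0] .. [7.4,3.7,3.2]
lo = A.lo+B.lo = [4.3+0, -2.9+0, 12.3+0] = [4.300,-2.900,12.300]
hi = A.hi+B.hi = [12.4+7.4, 8.7+3.7, 31.2+3.2] = [19.800,12.400,34.400]
diag = √(15.5²+15.3²+22.1²) = √962.75 = 31.028

min=[4.300,-2.900,12.300] max=[19.800,12.400,34.400] diag=31.028


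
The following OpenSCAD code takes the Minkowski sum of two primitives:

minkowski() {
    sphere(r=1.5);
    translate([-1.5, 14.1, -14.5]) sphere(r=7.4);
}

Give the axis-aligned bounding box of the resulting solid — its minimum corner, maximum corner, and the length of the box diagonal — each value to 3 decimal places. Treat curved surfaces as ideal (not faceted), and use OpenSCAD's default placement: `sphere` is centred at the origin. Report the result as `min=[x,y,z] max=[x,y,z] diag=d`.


min=[-10.400,5.200,-23.400] max=[7.400,23.000,-5.600] diag=30.831

A = translate([-1.5, 14.1, -14.5]) sphere(r=7.4) → bbox [-8.9,6.7,-21.9] .. [5.9,21.5,-7.1]
B = sphere(r=1.5) → bbox [-1.5,-1.5,-1.5] .. [1.5,1.5,1.5]
lo = A.lo+B.lo = [-8.9-1.5, 6.7-1.5, -21.9-1.5] = [-10.400,5.200,-23.400]
hi = A.hi+B.hi = [5.9+1.5, 21.5+1.5, -7.1+1.5] = [7.400,23.000,-5.600]
diag = √(17.8²+17.8²+17.8²) = √950.52 = 30.831


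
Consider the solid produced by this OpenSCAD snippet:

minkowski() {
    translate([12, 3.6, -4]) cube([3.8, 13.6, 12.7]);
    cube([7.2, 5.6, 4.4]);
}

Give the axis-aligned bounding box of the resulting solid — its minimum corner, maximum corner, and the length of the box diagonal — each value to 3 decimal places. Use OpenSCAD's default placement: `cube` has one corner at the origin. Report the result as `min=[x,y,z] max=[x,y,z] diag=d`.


min=[12.000,3.600,-4.000] max=[23.000,22.800,13.100] diag=27.965

A = translate([12, 3.6, -4]) cube([3.8, 13.6, 12.7]) → bbox [12,3.6,-4] .. [15.8,17.2,8.7]
B = cube([7.2, 5.6, 4.4]) → bbox [0,0,0] .. [7.2,5.6,4.4]
lo = A.lo+B.lo = [12+0, 3.6+0, -4+0] = [12.000,3.600,-4.000]
hi = A.hi+B.hi = [15.8+7.2, 17.2+5.6, 8.7+4.4] = [23.000,22.800,13.100]
diag = √(11²+19.2²+17.1²) = √782.05 = 27.965


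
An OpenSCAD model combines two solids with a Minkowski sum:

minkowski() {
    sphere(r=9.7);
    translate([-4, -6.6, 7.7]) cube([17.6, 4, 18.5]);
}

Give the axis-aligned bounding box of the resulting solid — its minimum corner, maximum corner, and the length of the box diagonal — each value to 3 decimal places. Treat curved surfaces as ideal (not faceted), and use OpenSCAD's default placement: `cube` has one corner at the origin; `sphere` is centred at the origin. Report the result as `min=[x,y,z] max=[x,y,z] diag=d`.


min=[-13.700,-16.300,-2.000] max=[23.300,7.100,35.900] diag=57.905

A = translate([-4, -6.6, 7.7]) cube([17.6, 4, 18.5]) → bbox [-4,-6.6,7.7] .. [13.6,-2.6,26.2]
B = sphere(r=9.7) → bbox [-9.7,-9.7,-9.7] .. [9.7,9.7,9.7]
lo = A.lo+B.lo = [-4-9.7, -6.6-9.7, 7.7-9.7] = [-13.700,-16.300,-2.000]
hi = A.hi+B.hi = [13.6+9.7, -2.6+9.7, 26.2+9.7] = [23.300,7.100,35.900]
diag = √(37²+23.4²+37.9²) = √3352.97 = 57.905


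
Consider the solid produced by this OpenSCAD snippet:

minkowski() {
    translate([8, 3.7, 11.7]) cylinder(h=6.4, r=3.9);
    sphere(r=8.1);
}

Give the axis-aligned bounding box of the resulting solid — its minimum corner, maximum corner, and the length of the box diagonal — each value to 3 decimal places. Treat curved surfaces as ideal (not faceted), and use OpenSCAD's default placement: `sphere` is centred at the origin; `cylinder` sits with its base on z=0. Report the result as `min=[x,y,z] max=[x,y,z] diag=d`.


min=[-4.000,-8.300,3.600] max=[20.000,15.700,26.200] diag=40.777

A = translate([8, 3.7, 11.7]) cylinder(h=6.4, r=3.9) → bbox [4.1,-0.2,11.7] .. [11.9,7.6,18.1]
B = sphere(r=8.1) → bbox [-8.1,-8.1,-8.1] .. [8.1,8.1,8.1]
lo = A.lo+B.lo = [4.1-8.1, -0.2-8.1, 11.7-8.1] = [-4.000,-8.300,3.600]
hi = A.hi+B.hi = [11.9+8.1, 7.6+8.1, 18.1+8.1] = [20.000,15.700,26.200]
diag = √(24²+24²+22.6²) = √1662.76 = 40.777


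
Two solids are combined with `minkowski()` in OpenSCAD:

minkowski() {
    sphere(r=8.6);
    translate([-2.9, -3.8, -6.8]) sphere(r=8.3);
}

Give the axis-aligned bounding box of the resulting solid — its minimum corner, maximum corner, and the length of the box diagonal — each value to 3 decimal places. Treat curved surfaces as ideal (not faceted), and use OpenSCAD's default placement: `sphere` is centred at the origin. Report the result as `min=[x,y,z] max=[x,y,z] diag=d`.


A = translate([-2.9, -3.8, -6.8]) sphere(r=8.3) → bbox [-11.2,-12.1,-15.1] .. [5.4,4.5,1.5]
B = sphere(r=8.6) → bbox [-8.6,-8.6,-8.6] .. [8.6,8.6,8.6]
lo = A.lo+B.lo = [-11.2-8.6, -12.1-8.6, -15.1-8.6] = [-19.800,-20.700,-23.700]
hi = A.hi+B.hi = [5.4+8.6, 4.5+8.6, 1.5+8.6] = [14.000,13.100,10.100]
diag = √(33.8²+33.8²+33.8²) = √3427.32 = 58.543

min=[-19.800,-20.700,-23.700] max=[14.000,13.100,10.100] diag=58.543


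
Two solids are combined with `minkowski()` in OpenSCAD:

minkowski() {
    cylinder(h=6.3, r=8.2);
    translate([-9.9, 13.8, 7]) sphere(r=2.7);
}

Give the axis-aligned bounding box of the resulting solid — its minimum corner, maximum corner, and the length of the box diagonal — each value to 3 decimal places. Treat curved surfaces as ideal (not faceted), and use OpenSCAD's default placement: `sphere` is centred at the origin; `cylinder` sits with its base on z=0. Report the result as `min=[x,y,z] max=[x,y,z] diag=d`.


A = translate([-9.9, 13.8, 7]) sphere(r=2.7) → bbox [-12.6,11.1,4.3] .. [-7.2,16.5,9.7]
B = cylinder(h=6.3, r=8.2) → bbox [-8.2,-8.2,0] .. [8.2,8.2,6.3]
lo = A.lo+B.lo = [-12.6-8.2, 11.1-8.2, 4.3+0] = [-20.800,2.900,4.300]
hi = A.hi+B.hi = [-7.2+8.2, 16.5+8.2, 9.7+6.3] = [1.000,24.700,16.000]
diag = √(21.8²+21.8²+11.7²) = √1087.37 = 32.975

min=[-20.800,2.900,4.300] max=[1.000,24.700,16.000] diag=32.975


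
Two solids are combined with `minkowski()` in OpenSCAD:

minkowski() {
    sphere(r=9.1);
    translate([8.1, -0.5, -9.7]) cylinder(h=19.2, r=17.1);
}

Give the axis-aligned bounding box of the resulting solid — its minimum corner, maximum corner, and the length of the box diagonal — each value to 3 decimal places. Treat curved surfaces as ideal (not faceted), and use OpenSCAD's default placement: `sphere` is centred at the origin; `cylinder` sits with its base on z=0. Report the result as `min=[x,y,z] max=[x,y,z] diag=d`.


min=[-18.100,-26.700,-18.800] max=[34.300,25.700,18.600] diag=83.008

A = translate([8.1, -0.5, -9.7]) cylinder(h=19.2, r=17.1) → bbox [-9,-17.6,-9.7] .. [25.2,16.6,9.5]
B = sphere(r=9.1) → bbox [-9.1,-9.1,-9.1] .. [9.1,9.1,9.1]
lo = A.lo+B.lo = [-9-9.1, -17.6-9.1, -9.7-9.1] = [-18.100,-26.700,-18.800]
hi = A.hi+B.hi = [25.2+9.1, 16.6+9.1, 9.5+9.1] = [34.300,25.700,18.600]
diag = √(52.4²+52.4²+37.4²) = √6890.28 = 83.008


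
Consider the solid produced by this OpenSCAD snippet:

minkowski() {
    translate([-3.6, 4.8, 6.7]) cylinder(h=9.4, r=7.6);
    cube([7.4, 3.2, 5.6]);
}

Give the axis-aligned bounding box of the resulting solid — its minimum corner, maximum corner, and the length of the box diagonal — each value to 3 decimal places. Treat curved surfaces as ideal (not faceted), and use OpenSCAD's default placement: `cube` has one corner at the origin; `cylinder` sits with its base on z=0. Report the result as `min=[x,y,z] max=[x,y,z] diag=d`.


min=[-11.200,-2.800,6.700] max=[11.400,15.600,21.700] diag=32.777

A = translate([-3.6, 4.8, 6.7]) cylinder(h=9.4, r=7.6) → bbox [-11.2,-2.8,6.7] .. [4,12.4,16.1]
B = cube([7.4, 3.2, 5.6]) → bbox [0,0,0] .. [7.4,3.2,5.6]
lo = A.lo+B.lo = [-11.2+0, -2.8+0, 6.7+0] = [-11.200,-2.800,6.700]
hi = A.hi+B.hi = [4+7.4, 12.4+3.2, 16.1+5.6] = [11.400,15.600,21.700]
diag = √(22.6²+18.4²+15²) = √1074.32 = 32.777


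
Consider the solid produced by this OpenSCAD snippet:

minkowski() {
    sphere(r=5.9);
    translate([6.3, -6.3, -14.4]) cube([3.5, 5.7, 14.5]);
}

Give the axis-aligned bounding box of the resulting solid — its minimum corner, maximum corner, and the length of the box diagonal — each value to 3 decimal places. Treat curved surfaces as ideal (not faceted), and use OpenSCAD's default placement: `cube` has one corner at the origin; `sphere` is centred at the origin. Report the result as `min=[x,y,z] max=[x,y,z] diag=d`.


A = translate([6.3, -6.3, -14.4]) cube([3.5, 5.7, 14.5]) → bbox [6.3,-6.3,-14.4] .. [9.8,-0.6,0.1]
B = sphere(r=5.9) → bbox [-5.9,-5.9,-5.9] .. [5.9,5.9,5.9]
lo = A.lo+B.lo = [6.3-5.9, -6.3-5.9, -14.4-5.9] = [0.400,-12.200,-20.300]
hi = A.hi+B.hi = [9.8+5.9, -0.6+5.9, 0.1+5.9] = [15.700,5.300,6.000]
diag = √(15.3²+17.5²+26.3²) = √1232.03 = 35.100

min=[0.400,-12.200,-20.300] max=[15.700,5.300,6.000] diag=35.100


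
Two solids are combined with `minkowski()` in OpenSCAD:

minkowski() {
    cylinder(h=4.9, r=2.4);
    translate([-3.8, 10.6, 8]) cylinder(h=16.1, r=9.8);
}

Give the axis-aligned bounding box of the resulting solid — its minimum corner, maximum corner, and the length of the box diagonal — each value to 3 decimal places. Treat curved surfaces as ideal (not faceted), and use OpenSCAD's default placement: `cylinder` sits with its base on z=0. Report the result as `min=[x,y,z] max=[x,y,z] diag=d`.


A = translate([-3.8, 10.6, 8]) cylinder(h=16.1, r=9.8) → bbox [-13.6,0.8,8] .. [6,20.4,24.1]
B = cylinder(h=4.9, r=2.4) → bbox [-2.4,-2.4,0] .. [2.4,2.4,4.9]
lo = A.lo+B.lo = [-13.6-2.4, 0.8-2.4, 8+0] = [-16.000,-1.600,8.000]
hi = A.hi+B.hi = [6+2.4, 20.4+2.4, 24.1+4.9] = [8.400,22.800,29.000]
diag = √(24.4²+24.4²+21²) = √1631.72 = 40.395

min=[-16.000,-1.600,8.000] max=[8.400,22.800,29.000] diag=40.395


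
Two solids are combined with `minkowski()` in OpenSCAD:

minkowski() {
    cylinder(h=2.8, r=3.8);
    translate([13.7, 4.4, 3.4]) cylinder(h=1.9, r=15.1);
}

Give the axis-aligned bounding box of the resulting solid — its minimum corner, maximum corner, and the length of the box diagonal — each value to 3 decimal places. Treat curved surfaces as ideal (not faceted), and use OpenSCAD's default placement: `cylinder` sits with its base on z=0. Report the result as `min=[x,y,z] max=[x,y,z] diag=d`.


min=[-5.200,-14.500,3.400] max=[32.600,23.300,8.100] diag=53.663

A = translate([13.7, 4.4, 3.4]) cylinder(h=1.9, r=15.1) → bbox [-1.4,-10.7,3.4] .. [28.8,19.5,5.3]
B = cylinder(h=2.8, r=3.8) → bbox [-3.8,-3.8,0] .. [3.8,3.8,2.8]
lo = A.lo+B.lo = [-1.4-3.8, -10.7-3.8, 3.4+0] = [-5.200,-14.500,3.400]
hi = A.hi+B.hi = [28.8+3.8, 19.5+3.8, 5.3+2.8] = [32.600,23.300,8.100]
diag = √(37.8²+37.8²+4.7²) = √2879.77 = 53.663


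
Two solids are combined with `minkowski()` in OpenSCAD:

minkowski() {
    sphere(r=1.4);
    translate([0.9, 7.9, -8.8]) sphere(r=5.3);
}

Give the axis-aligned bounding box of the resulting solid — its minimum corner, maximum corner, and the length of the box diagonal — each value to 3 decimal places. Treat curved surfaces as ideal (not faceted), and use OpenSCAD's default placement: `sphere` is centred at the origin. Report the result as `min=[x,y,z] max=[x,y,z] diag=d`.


min=[-5.800,1.200,-15.500] max=[7.600,14.600,-2.100] diag=23.209

A = translate([0.9, 7.9, -8.8]) sphere(r=5.3) → bbox [-4.4,2.6,-14.1] .. [6.2,13.2,-3.5]
B = sphere(r=1.4) → bbox [-1.4,-1.4,-1.4] .. [1.4,1.4,1.4]
lo = A.lo+B.lo = [-4.4-1.4, 2.6-1.4, -14.1-1.4] = [-5.800,1.200,-15.500]
hi = A.hi+B.hi = [6.2+1.4, 13.2+1.4, -3.5+1.4] = [7.600,14.600,-2.100]
diag = √(13.4²+13.4²+13.4²) = √538.68 = 23.209


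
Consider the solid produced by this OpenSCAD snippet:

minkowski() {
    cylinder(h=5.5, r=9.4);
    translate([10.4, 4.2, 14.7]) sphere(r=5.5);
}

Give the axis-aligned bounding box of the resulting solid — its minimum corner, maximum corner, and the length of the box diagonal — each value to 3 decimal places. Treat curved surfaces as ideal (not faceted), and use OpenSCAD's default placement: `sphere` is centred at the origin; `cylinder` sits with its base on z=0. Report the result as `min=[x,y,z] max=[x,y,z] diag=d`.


A = translate([10.4, 4.2, 14.7]) sphere(r=5.5) → bbox [4.9,-1.3,9.2] .. [15.9,9.7,20.2]
B = cylinder(h=5.5, r=9.4) → bbox [-9.4,-9.4,0] .. [9.4,9.4,5.5]
lo = A.lo+B.lo = [4.9-9.4, -1.3-9.4, 9.2+0] = [-4.500,-10.700,9.200]
hi = A.hi+B.hi = [15.9+9.4, 9.7+9.4, 20.2+5.5] = [25.300,19.100,25.700]
diag = √(29.8²+29.8²+16.5²) = √2048.33 = 45.258

min=[-4.500,-10.700,9.200] max=[25.300,19.100,25.700] diag=45.258


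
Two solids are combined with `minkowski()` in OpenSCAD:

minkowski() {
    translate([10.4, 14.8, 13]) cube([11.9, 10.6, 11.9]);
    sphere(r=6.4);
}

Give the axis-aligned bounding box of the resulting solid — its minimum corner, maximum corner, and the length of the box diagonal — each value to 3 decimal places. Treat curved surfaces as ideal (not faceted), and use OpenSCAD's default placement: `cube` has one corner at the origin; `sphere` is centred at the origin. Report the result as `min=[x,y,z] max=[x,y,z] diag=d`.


A = translate([10.4, 14.8, 13]) cube([11.9, 10.6, 11.9]) → bbox [10.4,14.8,13] .. [22.3,25.4,24.9]
B = sphere(r=6.4) → bbox [-6.4,-6.4,-6.4] .. [6.4,6.4,6.4]
lo = A.lo+B.lo = [10.4-6.4, 14.8-6.4, 13-6.4] = [4.000,8.400,6.600]
hi = A.hi+B.hi = [22.3+6.4, 25.4+6.4, 24.9+6.4] = [28.700,31.800,31.300]
diag = √(24.7²+23.4²+24.7²) = √1767.74 = 42.045

min=[4.000,8.400,6.600] max=[28.700,31.800,31.300] diag=42.045


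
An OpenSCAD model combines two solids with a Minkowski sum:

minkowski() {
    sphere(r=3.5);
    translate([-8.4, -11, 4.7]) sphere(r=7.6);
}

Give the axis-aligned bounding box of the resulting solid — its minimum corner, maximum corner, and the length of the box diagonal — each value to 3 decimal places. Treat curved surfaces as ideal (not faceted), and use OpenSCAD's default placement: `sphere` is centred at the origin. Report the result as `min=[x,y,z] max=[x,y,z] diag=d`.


min=[-19.500,-22.100,-6.400] max=[2.700,0.100,15.800] diag=38.452

A = translate([-8.4, -11, 4.7]) sphere(r=7.6) → bbox [-16,-18.6,-2.9] .. [-0.8,-3.4,12.3]
B = sphere(r=3.5) → bbox [-3.5,-3.5,-3.5] .. [3.5,3.5,3.5]
lo = A.lo+B.lo = [-16-3.5, -18.6-3.5, -2.9-3.5] = [-19.500,-22.100,-6.400]
hi = A.hi+B.hi = [-0.8+3.5, -3.4+3.5, 12.3+3.5] = [2.700,0.100,15.800]
diag = √(22.2²+22.2²+22.2²) = √1478.52 = 38.452


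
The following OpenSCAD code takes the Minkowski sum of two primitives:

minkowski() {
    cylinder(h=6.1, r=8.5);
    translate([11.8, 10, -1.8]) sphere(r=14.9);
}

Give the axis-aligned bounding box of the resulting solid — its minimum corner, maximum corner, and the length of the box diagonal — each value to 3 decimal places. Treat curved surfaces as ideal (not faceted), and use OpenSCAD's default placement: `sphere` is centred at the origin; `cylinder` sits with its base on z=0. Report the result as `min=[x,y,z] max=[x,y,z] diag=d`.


min=[-11.600,-13.400,-16.700] max=[35.200,33.400,19.200] diag=75.295

A = translate([11.8, 10, -1.8]) sphere(r=14.9) → bbox [-3.1,-4.9,-16.7] .. [26.7,24.9,13.1]
B = cylinder(h=6.1, r=8.5) → bbox [-8.5,-8.5,0] .. [8.5,8.5,6.1]
lo = A.lo+B.lo = [-3.1-8.5, -4.9-8.5, -16.7+0] = [-11.600,-13.400,-16.700]
hi = A.hi+B.hi = [26.7+8.5, 24.9+8.5, 13.1+6.1] = [35.200,33.400,19.200]
diag = √(46.8²+46.8²+35.9²) = √5669.29 = 75.295


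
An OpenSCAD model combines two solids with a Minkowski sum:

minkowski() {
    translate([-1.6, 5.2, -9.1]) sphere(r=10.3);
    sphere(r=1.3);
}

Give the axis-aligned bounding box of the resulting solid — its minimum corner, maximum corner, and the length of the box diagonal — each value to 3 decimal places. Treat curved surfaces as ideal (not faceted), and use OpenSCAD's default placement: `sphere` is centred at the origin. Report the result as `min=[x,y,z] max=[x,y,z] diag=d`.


min=[-13.200,-6.400,-20.700] max=[10.000,16.800,2.500] diag=40.184

A = translate([-1.6, 5.2, -9.1]) sphere(r=10.3) → bbox [-11.9,-5.1,-19.4] .. [8.7,15.5,1.2]
B = sphere(r=1.3) → bbox [-1.3,-1.3,-1.3] .. [1.3,1.3,1.3]
lo = A.lo+B.lo = [-11.9-1.3, -5.1-1.3, -19.4-1.3] = [-13.200,-6.400,-20.700]
hi = A.hi+B.hi = [8.7+1.3, 15.5+1.3, 1.2+1.3] = [10.000,16.800,2.500]
diag = √(23.2²+23.2²+23.2²) = √1614.72 = 40.184


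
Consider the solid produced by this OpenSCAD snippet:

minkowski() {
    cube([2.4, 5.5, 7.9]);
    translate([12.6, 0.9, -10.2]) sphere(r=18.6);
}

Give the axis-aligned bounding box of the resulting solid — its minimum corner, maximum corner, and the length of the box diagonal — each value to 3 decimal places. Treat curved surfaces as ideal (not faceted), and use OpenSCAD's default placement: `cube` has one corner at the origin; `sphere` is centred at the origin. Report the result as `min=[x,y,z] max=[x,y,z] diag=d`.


A = translate([12.6, 0.9, -10.2]) sphere(r=18.6) → bbox [-6,-17.7,-28.8] .. [31.2,19.5,8.4]
B = cube([2.4, 5.5, 7.9]) → bbox [0,0,0] .. [2.4,5.5,7.9]
lo = A.lo+B.lo = [-6+0, -17.7+0, -28.8+0] = [-6.000,-17.700,-28.800]
hi = A.hi+B.hi = [31.2+2.4, 19.5+5.5, 8.4+7.9] = [33.600,25.000,16.300]
diag = √(39.6²+42.7²+45.1²) = √5425.46 = 73.658

min=[-6.000,-17.700,-28.800] max=[33.600,25.000,16.300] diag=73.658


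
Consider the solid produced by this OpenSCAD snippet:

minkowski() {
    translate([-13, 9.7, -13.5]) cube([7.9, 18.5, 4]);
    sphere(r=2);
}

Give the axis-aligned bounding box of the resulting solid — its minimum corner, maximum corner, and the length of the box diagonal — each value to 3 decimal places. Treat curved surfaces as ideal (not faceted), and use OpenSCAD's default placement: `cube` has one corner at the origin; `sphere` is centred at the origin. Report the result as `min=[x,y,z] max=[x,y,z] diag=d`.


min=[-15.000,7.700,-15.500] max=[-3.100,30.200,-7.500] diag=26.681

A = translate([-13, 9.7, -13.5]) cube([7.9, 18.5, 4]) → bbox [-13,9.7,-13.5] .. [-5.1,28.2,-9.5]
B = sphere(r=2) → bbox [-2,-2,-2] .. [2,2,2]
lo = A.lo+B.lo = [-13-2, 9.7-2, -13.5-2] = [-15.000,7.700,-15.500]
hi = A.hi+B.hi = [-5.1+2, 28.2+2, -9.5+2] = [-3.100,30.200,-7.500]
diag = √(11.9²+22.5²+8²) = √711.86 = 26.681


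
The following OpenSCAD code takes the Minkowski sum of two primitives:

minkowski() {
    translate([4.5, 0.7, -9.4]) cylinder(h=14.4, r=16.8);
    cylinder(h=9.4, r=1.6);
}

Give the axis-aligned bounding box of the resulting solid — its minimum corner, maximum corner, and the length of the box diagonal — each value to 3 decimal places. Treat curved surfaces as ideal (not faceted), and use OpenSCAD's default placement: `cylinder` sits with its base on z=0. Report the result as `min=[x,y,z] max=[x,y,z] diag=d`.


A = translate([4.5, 0.7, -9.4]) cylinder(h=14.4, r=16.8) → bbox [-12.3,-16.1,-9.4] .. [21.3,17.5,5]
B = cylinder(h=9.4, r=1.6) → bbox [-1.6,-1.6,0] .. [1.6,1.6,9.4]
lo = A.lo+B.lo = [-12.3-1.6, -16.1-1.6, -9.4+0] = [-13.900,-17.700,-9.400]
hi = A.hi+B.hi = [21.3+1.6, 17.5+1.6, 5+9.4] = [22.900,19.100,14.400]
diag = √(36.8²+36.8²+23.8²) = √3274.92 = 57.227

min=[-13.900,-17.700,-9.400] max=[22.900,19.100,14.400] diag=57.227


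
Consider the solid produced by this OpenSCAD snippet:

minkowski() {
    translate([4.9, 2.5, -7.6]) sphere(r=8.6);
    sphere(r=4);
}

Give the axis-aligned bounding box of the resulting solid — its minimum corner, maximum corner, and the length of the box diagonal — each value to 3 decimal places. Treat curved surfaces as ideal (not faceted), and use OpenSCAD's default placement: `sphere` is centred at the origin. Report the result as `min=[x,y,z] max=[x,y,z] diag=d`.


min=[-7.700,-10.100,-20.200] max=[17.500,15.100,5.000] diag=43.648

A = translate([4.9, 2.5, -7.6]) sphere(r=8.6) → bbox [-3.7,-6.1,-16.2] .. [13.5,11.1,1]
B = sphere(r=4) → bbox [-4,-4,-4] .. [4,4,4]
lo = A.lo+B.lo = [-3.7-4, -6.1-4, -16.2-4] = [-7.700,-10.100,-20.200]
hi = A.hi+B.hi = [13.5+4, 11.1+4, 1+4] = [17.500,15.100,5.000]
diag = √(25.2²+25.2²+25.2²) = √1905.12 = 43.648


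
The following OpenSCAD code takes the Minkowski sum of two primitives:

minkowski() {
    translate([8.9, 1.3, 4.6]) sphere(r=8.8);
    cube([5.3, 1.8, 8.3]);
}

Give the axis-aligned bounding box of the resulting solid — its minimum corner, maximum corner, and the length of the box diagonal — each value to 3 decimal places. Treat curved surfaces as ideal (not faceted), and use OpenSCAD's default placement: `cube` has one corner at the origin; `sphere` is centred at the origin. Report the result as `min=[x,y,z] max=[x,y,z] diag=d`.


min=[0.100,-7.500,-4.200] max=[23.000,11.900,21.700] diag=39.643

A = translate([8.9, 1.3, 4.6]) sphere(r=8.8) → bbox [0.1,-7.5,-4.2] .. [17.7,10.1,13.4]
B = cube([5.3, 1.8, 8.3]) → bbox [0,0,0] .. [5.3,1.8,8.3]
lo = A.lo+B.lo = [0.1+0, -7.5+0, -4.2+0] = [0.100,-7.500,-4.200]
hi = A.hi+B.hi = [17.7+5.3, 10.1+1.8, 13.4+8.3] = [23.000,11.900,21.700]
diag = √(22.9²+19.4²+25.9²) = √1571.58 = 39.643


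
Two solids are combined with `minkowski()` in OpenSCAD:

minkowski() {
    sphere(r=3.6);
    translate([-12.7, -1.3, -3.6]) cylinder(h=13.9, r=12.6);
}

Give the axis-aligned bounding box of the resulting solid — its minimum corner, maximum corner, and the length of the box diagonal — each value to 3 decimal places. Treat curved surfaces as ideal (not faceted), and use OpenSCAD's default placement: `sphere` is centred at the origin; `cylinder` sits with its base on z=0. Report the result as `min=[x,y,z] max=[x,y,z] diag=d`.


A = translate([-12.7, -1.3, -3.6]) cylinder(h=13.9, r=12.6) → bbox [-25.3,-13.9,-3.6] .. [-0.1,11.3,10.3]
B = sphere(r=3.6) → bbox [-3.6,-3.6,-3.6] .. [3.6,3.6,3.6]
lo = A.lo+B.lo = [-25.3-3.6, -13.9-3.6, -3.6-3.6] = [-28.900,-17.500,-7.200]
hi = A.hi+B.hi = [-0.1+3.6, 11.3+3.6, 10.3+3.6] = [3.500,14.900,13.900]
diag = √(32.4²+32.4²+21.1²) = √2544.73 = 50.445

min=[-28.900,-17.500,-7.200] max=[3.500,14.900,13.900] diag=50.445


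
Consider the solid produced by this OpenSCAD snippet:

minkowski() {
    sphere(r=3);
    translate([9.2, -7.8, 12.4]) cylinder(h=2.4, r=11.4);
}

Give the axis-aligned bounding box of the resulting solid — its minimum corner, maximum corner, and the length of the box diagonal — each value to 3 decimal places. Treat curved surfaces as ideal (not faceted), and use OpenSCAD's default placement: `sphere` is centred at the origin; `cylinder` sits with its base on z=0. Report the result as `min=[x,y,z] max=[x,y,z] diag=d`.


A = translate([9.2, -7.8, 12.4]) cylinder(h=2.4, r=11.4) → bbox [-2.2,-19.2,12.4] .. [20.6,3.6,14.8]
B = sphere(r=3) → bbox [-3,-3,-3] .. [3,3,3]
lo = A.lo+B.lo = [-2.2-3, -19.2-3, 12.4-3] = [-5.200,-22.200,9.400]
hi = A.hi+B.hi = [20.6+3, 3.6+3, 14.8+3] = [23.600,6.600,17.800]
diag = √(28.8²+28.8²+8.4²) = √1729.44 = 41.587

min=[-5.200,-22.200,9.400] max=[23.600,6.600,17.800] diag=41.587


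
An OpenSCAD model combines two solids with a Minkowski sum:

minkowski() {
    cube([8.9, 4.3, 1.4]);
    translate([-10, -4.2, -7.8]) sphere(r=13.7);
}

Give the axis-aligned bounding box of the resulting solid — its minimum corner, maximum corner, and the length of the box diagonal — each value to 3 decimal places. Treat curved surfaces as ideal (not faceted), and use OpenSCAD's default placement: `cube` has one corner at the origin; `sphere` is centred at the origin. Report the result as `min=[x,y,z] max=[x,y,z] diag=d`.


min=[-23.700,-17.900,-21.500] max=[12.600,13.800,7.300] diag=56.143

A = translate([-10, -4.2, -7.8]) sphere(r=13.7) → bbox [-23.7,-17.9,-21.5] .. [3.7,9.5,5.9]
B = cube([8.9, 4.3, 1.4]) → bbox [0,0,0] .. [8.9,4.3,1.4]
lo = A.lo+B.lo = [-23.7+0, -17.9+0, -21.5+0] = [-23.700,-17.900,-21.500]
hi = A.hi+B.hi = [3.7+8.9, 9.5+4.3, 5.9+1.4] = [12.600,13.800,7.300]
diag = √(36.3²+31.7²+28.8²) = √3152.02 = 56.143


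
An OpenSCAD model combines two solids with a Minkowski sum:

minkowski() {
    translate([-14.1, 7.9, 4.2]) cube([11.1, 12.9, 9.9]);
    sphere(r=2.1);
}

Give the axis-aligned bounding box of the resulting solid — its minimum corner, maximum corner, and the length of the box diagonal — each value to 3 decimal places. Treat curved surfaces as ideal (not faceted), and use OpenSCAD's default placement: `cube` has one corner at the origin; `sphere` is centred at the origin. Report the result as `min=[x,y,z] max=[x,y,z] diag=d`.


min=[-16.200,5.800,2.100] max=[-0.900,22.900,16.200] diag=26.932

A = translate([-14.1, 7.9, 4.2]) cube([11.1, 12.9, 9.9]) → bbox [-14.1,7.9,4.2] .. [-3,20.8,14.1]
B = sphere(r=2.1) → bbox [-2.1,-2.1,-2.1] .. [2.1,2.1,2.1]
lo = A.lo+B.lo = [-14.1-2.1, 7.9-2.1, 4.2-2.1] = [-16.200,5.800,2.100]
hi = A.hi+B.hi = [-3+2.1, 20.8+2.1, 14.1+2.1] = [-0.900,22.900,16.200]
diag = √(15.3²+17.1²+14.1²) = √725.31 = 26.932


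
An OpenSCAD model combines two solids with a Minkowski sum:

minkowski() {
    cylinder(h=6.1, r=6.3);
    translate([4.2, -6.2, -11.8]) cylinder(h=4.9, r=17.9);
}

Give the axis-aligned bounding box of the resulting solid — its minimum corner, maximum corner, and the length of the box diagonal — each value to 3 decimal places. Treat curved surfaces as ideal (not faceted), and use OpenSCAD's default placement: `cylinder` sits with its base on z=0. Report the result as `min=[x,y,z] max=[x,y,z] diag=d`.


A = translate([4.2, -6.2, -11.8]) cylinder(h=4.9, r=17.9) → bbox [-13.7,-24.1,-11.8] .. [22.1,11.7,-6.9]
B = cylinder(h=6.1, r=6.3) → bbox [-6.3,-6.3,0] .. [6.3,6.3,6.1]
lo = A.lo+B.lo = [-13.7-6.3, -24.1-6.3, -11.8+0] = [-20.000,-30.400,-11.800]
hi = A.hi+B.hi = [22.1+6.3, 11.7+6.3, -6.9+6.1] = [28.400,18.000,-0.800]
diag = √(48.4²+48.4²+11²) = √4806.12 = 69.326

min=[-20.000,-30.400,-11.800] max=[28.400,18.000,-0.800] diag=69.326


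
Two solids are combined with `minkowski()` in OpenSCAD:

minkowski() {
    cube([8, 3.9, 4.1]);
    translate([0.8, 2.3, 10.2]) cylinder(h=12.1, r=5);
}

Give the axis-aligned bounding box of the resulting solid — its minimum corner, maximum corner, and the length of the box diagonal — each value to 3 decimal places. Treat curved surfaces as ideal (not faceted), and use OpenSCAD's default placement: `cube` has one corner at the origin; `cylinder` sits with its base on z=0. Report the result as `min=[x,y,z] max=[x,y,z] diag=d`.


min=[-4.200,-2.700,10.200] max=[13.800,11.200,26.400] diag=27.922

A = translate([0.8, 2.3, 10.2]) cylinder(h=12.1, r=5) → bbox [-4.2,-2.7,10.2] .. [5.8,7.3,22.3]
B = cube([8, 3.9, 4.1]) → bbox [0,0,0] .. [8,3.9,4.1]
lo = A.lo+B.lo = [-4.2+0, -2.7+0, 10.2+0] = [-4.200,-2.700,10.200]
hi = A.hi+B.hi = [5.8+8, 7.3+3.9, 22.3+4.1] = [13.800,11.200,26.400]
diag = √(18²+13.9²+16.2²) = √779.65 = 27.922


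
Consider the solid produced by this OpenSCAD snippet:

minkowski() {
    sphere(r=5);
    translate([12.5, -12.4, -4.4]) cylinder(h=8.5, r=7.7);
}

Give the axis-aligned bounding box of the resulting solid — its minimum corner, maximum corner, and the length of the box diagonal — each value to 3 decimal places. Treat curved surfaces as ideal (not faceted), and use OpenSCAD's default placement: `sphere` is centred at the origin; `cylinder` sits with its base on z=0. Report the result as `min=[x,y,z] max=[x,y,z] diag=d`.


min=[-0.200,-25.100,-9.400] max=[25.200,0.300,9.100] diag=40.405

A = translate([12.5, -12.4, -4.4]) cylinder(h=8.5, r=7.7) → bbox [4.8,-20.1,-4.4] .. [20.2,-4.7,4.1]
B = sphere(r=5) → bbox [-5,-5,-5] .. [5,5,5]
lo = A.lo+B.lo = [4.8-5, -20.1-5, -4.4-5] = [-0.200,-25.100,-9.400]
hi = A.hi+B.hi = [20.2+5, -4.7+5, 4.1+5] = [25.200,0.300,9.100]
diag = √(25.4²+25.4²+18.5²) = √1632.57 = 40.405


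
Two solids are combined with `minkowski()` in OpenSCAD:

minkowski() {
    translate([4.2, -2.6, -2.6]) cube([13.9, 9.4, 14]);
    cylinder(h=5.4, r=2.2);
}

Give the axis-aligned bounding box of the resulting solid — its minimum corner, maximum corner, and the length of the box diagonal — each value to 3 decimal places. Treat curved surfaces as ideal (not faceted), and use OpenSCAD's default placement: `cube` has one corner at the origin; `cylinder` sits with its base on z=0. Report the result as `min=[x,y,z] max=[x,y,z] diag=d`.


A = translate([4.2, -2.6, -2.6]) cube([13.9, 9.4, 14]) → bbox [4.2,-2.6,-2.6] .. [18.1,6.8,11.4]
B = cylinder(h=5.4, r=2.2) → bbox [-2.2,-2.2,0] .. [2.2,2.2,5.4]
lo = A.lo+B.lo = [4.2-2.2, -2.6-2.2, -2.6+0] = [2.000,-4.800,-2.600]
hi = A.hi+B.hi = [18.1+2.2, 6.8+2.2, 11.4+5.4] = [20.300,9.000,16.800]
diag = √(18.3²+13.8²+19.4²) = √901.69 = 30.028

min=[2.000,-4.800,-2.600] max=[20.300,9.000,16.800] diag=30.028


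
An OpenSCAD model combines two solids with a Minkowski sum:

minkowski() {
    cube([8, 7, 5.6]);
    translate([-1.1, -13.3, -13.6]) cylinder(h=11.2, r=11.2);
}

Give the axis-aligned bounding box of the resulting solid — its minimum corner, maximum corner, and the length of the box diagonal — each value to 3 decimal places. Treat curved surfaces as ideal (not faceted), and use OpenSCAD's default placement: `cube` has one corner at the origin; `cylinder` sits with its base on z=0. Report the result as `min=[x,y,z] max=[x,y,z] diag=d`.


A = translate([-1.1, -13.3, -13.6]) cylinder(h=11.2, r=11.2) → bbox [-12.3,-24.5,-13.6] .. [10.1,-2.1,-2.4]
B = cube([8, 7, 5.6]) → bbox [0,0,0] .. [8,7,5.6]
lo = A.lo+B.lo = [-12.3+0, -24.5+0, -13.6+0] = [-12.300,-24.500,-13.600]
hi = A.hi+B.hi = [10.1+8, -2.1+7, -2.4+5.6] = [18.100,4.900,3.200]
diag = √(30.4²+29.4²+16.8²) = √2070.76 = 45.506

min=[-12.300,-24.500,-13.600] max=[18.100,4.900,3.200] diag=45.506


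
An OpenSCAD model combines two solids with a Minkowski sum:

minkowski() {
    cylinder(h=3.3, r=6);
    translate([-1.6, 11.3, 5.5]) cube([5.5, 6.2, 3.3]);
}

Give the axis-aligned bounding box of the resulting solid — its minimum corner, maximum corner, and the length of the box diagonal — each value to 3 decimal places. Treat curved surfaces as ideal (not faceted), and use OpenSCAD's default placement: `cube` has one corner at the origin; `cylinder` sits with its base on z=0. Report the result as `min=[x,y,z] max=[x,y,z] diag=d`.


A = translate([-1.6, 11.3, 5.5]) cube([5.5, 6.2, 3.3]) → bbox [-1.6,11.3,5.5] .. [3.9,17.5,8.8]
B = cylinder(h=3.3, r=6) → bbox [-6,-6,0] .. [6,6,3.3]
lo = A.lo+B.lo = [-1.6-6, 11.3-6, 5.5+0] = [-7.600,5.300,5.500]
hi = A.hi+B.hi = [3.9+6, 17.5+6, 8.8+3.3] = [9.900,23.500,12.100]
diag = √(17.5²+18.2²+6.6²) = √681.05 = 26.097

min=[-7.600,5.300,5.500] max=[9.900,23.500,12.100] diag=26.097


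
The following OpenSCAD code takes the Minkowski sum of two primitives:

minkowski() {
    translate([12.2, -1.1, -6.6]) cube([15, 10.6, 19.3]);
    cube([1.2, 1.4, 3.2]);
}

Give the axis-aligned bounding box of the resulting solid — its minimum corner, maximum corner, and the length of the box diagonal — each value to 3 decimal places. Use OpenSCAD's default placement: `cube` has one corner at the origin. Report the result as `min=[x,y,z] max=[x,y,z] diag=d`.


A = translate([12.2, -1.1, -6.6]) cube([15, 10.6, 19.3]) → bbox [12.2,-1.1,-6.6] .. [27.2,9.5,12.7]
B = cube([1.2, 1.4, 3.2]) → bbox [0,0,0] .. [1.2,1.4,3.2]
lo = A.lo+B.lo = [12.2+0, -1.1+0, -6.6+0] = [12.200,-1.100,-6.600]
hi = A.hi+B.hi = [27.2+1.2, 9.5+1.4, 12.7+3.2] = [28.400,10.900,15.900]
diag = √(16.2²+12²+22.5²) = √912.69 = 30.211

min=[12.200,-1.100,-6.600] max=[28.400,10.900,15.900] diag=30.211


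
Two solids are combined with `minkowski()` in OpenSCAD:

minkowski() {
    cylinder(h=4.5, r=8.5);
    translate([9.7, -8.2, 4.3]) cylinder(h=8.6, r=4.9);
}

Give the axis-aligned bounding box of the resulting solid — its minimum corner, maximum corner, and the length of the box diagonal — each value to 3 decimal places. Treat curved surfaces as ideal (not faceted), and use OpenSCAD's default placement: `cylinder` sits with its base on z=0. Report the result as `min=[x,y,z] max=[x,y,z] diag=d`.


A = translate([9.7, -8.2, 4.3]) cylinder(h=8.6, r=4.9) → bbox [4.8,-13.1,4.3] .. [14.6,-3.3,12.9]
B = cylinder(h=4.5, r=8.5) → bbox [-8.5,-8.5,0] .. [8.5,8.5,4.5]
lo = A.lo+B.lo = [4.8-8.5, -13.1-8.5, 4.3+0] = [-3.700,-21.600,4.300]
hi = A.hi+B.hi = [14.6+8.5, -3.3+8.5, 12.9+4.5] = [23.100,5.200,17.400]
diag = √(26.8²+26.8²+13.1²) = √1608.09 = 40.101

min=[-3.700,-21.600,4.300] max=[23.100,5.200,17.400] diag=40.101


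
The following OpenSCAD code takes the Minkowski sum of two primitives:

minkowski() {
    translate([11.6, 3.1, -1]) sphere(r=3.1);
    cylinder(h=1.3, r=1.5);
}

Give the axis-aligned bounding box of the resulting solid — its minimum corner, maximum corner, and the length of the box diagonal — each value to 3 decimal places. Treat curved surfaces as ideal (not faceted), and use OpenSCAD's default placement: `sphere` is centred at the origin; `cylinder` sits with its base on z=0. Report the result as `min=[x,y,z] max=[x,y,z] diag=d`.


A = translate([11.6, 3.1, -1]) sphere(r=3.1) → bbox [8.5,0,-4.1] .. [14.7,6.2,2.1]
B = cylinder(h=1.3, r=1.5) → bbox [-1.5,-1.5,0] .. [1.5,1.5,1.3]
lo = A.lo+B.lo = [8.5-1.5, 0-1.5, -4.1+0] = [7.000,-1.500,-4.100]
hi = A.hi+B.hi = [14.7+1.5, 6.2+1.5, 2.1+1.3] = [16.200,7.700,3.400]
diag = √(9.2²+9.2²+7.5²) = √225.53 = 15.018

min=[7.000,-1.500,-4.100] max=[16.200,7.700,3.400] diag=15.018
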